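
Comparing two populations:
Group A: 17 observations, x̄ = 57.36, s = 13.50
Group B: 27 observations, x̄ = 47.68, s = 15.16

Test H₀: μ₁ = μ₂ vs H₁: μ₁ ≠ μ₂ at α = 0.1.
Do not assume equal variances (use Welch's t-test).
Welch's two-sample t-test:
H₀: μ₁ = μ₂
H₁: μ₁ ≠ μ₂
s₁²/n₁ = 13.50²/17 = 10.7206,  s₂²/n₂ = 15.16²/27 = 8.5121
SE = √(s₁²/n₁ + s₂²/n₂) = √(10.7206 + 8.5121) = 4.3855
df (Welch-Satterthwaite) = (s₁²/n₁ + s₂²/n₂)² / [(s₁²/n₁)²/(n₁-1) + (s₂²/n₂)²/(n₂-1)] ≈ 37.10
t = (x̄₁ - x̄₂) / SE = (57.36 - 47.68) / 4.3855 = 9.68 / 4.3855 = 2.207
p-value = 0.0336

Since p-value < α = 0.1, we reject H₀.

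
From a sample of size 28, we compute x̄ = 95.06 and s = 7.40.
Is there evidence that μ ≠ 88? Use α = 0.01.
One-sample t-test:
H₀: μ = 88
H₁: μ ≠ 88
df = n - 1 = 27
t = (x̄ - μ₀) / (s/√n) = (95.06 - 88) / (7.40/√28) = 5.048
p-value < 0.0001

Since p-value < α = 0.01, we reject H₀.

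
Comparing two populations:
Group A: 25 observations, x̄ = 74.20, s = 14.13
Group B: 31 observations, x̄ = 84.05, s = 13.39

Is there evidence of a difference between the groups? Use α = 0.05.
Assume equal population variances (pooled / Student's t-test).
Student's two-sample t-test (equal variances):
H₀: μ₁ = μ₂
H₁: μ₁ ≠ μ₂
df = n₁ + n₂ - 2 = 54
Pooled variance s_p² = [(n₁-1)s₁² + (n₂-1)s₂²] / (n₁ + n₂ - 2) = [(24)(14.13²) + (30)(13.39²)] / 54 = 188.3431
SE = √(s_p²(1/n₁ + 1/n₂)) = √(188.3431 × (1/25 + 1/31)) = 3.6891
t = (x̄₁ - x̄₂) / SE = (74.20 - 84.05) / 3.6891 = -9.85 / 3.6891 = -2.670
p-value = 0.0100

Since p-value < α = 0.05, we reject H₀.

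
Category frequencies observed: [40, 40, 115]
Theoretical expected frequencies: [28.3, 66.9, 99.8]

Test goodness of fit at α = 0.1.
Chi-square goodness of fit test:
H₀: observed counts match expected distribution
H₁: observed counts differ from expected distribution
df = k - 1 = 2
χ² = Σ(O - E)²/E
   = (40 - 28.3)²/28.3 + (40 - 66.9)²/66.9 + (115 - 99.8)²/99.8
   = 4.837 + 10.816 + 2.315
   = 17.97
p-value = 0.0001

Since p-value < α = 0.1, we reject H₀.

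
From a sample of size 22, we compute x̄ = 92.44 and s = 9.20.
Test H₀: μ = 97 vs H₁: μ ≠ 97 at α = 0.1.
One-sample t-test:
H₀: μ = 97
H₁: μ ≠ 97
df = n - 1 = 21
t = (x̄ - μ₀) / (s/√n) = (92.44 - 97) / (9.20/√22) = -2.325
p-value = 0.0302

Since p-value < α = 0.1, we reject H₀.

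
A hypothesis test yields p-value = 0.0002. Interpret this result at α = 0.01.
Since p = 0.0002 < α = 0.01, reject H₀.
There is sufficient evidence to reject the null hypothesis; the result is statistically significant at the 0.01 level.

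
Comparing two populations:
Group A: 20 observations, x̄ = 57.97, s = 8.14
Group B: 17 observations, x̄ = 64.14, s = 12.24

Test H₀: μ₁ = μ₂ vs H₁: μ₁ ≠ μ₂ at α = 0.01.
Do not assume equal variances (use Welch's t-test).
Welch's two-sample t-test:
H₀: μ₁ = μ₂
H₁: μ₁ ≠ μ₂
s₁²/n₁ = 8.14²/20 = 3.3130,  s₂²/n₂ = 12.24²/17 = 8.8128
SE = √(s₁²/n₁ + s₂²/n₂) = √(3.3130 + 8.8128) = 3.4822
df (Welch-Satterthwaite) = (s₁²/n₁ + s₂²/n₂)² / [(s₁²/n₁)²/(n₁-1) + (s₂²/n₂)²/(n₂-1)] ≈ 27.07
t = (x̄₁ - x̄₂) / SE = (57.97 - 64.14) / 3.4822 = -6.17 / 3.4822 = -1.772
p-value = 0.0877

Since p-value > α = 0.01, we fail to reject H₀.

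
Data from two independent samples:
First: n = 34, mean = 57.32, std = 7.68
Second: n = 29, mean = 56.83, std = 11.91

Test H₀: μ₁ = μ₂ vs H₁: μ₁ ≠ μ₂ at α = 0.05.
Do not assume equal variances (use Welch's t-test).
Welch's two-sample t-test:
H₀: μ₁ = μ₂
H₁: μ₁ ≠ μ₂
s₁²/n₁ = 7.68²/34 = 1.7348,  s₂²/n₂ = 11.91²/29 = 4.8913
SE = √(s₁²/n₁ + s₂²/n₂) = √(1.7348 + 4.8913) = 2.5741
df (Welch-Satterthwaite) = (s₁²/n₁ + s₂²/n₂)² / [(s₁²/n₁)²/(n₁-1) + (s₂²/n₂)²/(n₂-1)] ≈ 46.43
t = (x̄₁ - x̄₂) / SE = (57.32 - 56.83) / 2.5741 = 0.49 / 2.5741 = 0.190
p-value = 0.8499

Since p-value > α = 0.05, we fail to reject H₀.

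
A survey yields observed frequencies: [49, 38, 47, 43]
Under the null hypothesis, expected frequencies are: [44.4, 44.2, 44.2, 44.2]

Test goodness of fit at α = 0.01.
Chi-square goodness of fit test:
H₀: observed counts match expected distribution
H₁: observed counts differ from expected distribution
df = k - 1 = 3
χ² = Σ(O - E)²/E
   = (49 - 44.4)²/44.4 + (38 - 44.2)²/44.2 + (47 - 44.2)²/44.2 + (43 - 44.2)²/44.2
   = 0.477 + 0.870 + 0.177 + 0.033
   = 1.56
p-value = 0.6694

Since p-value > α = 0.01, we fail to reject H₀.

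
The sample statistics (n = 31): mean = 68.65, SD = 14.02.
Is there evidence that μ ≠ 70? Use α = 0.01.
One-sample t-test:
H₀: μ = 70
H₁: μ ≠ 70
df = n - 1 = 30
t = (x̄ - μ₀) / (s/√n) = (68.65 - 70) / (14.02/√31) = -0.536
p-value = 0.5958

Since p-value > α = 0.01, we fail to reject H₀.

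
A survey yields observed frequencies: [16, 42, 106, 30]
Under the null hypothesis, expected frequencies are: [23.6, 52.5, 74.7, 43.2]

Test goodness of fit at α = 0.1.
Chi-square goodness of fit test:
H₀: observed counts match expected distribution
H₁: observed counts differ from expected distribution
df = k - 1 = 3
χ² = Σ(O - E)²/E
   = (16 - 23.6)²/23.6 + (42 - 52.5)²/52.5 + (106 - 74.7)²/74.7 + (30 - 43.2)²/43.2
   = 2.447 + 2.100 + 13.115 + 4.033
   = 21.70
p-value = 0.0001

Since p-value < α = 0.1, we reject H₀.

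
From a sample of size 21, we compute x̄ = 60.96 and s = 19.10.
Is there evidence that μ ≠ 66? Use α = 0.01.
One-sample t-test:
H₀: μ = 66
H₁: μ ≠ 66
df = n - 1 = 20
t = (x̄ - μ₀) / (s/√n) = (60.96 - 66) / (19.10/√21) = -1.209
p-value = 0.2407

Since p-value > α = 0.01, we fail to reject H₀.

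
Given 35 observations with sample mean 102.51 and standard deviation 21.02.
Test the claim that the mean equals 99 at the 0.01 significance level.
One-sample t-test:
H₀: μ = 99
H₁: μ ≠ 99
df = n - 1 = 34
t = (x̄ - μ₀) / (s/√n) = (102.51 - 99) / (21.02/√35) = 0.988
p-value = 0.3302

Since p-value > α = 0.01, we fail to reject H₀.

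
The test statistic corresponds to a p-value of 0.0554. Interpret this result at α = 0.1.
Since p = 0.0554 < α = 0.1, reject H₀.
There is sufficient evidence to reject the null hypothesis; the result is statistically significant at the 0.1 level.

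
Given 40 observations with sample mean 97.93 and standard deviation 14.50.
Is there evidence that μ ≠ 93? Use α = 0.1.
One-sample t-test:
H₀: μ = 93
H₁: μ ≠ 93
df = n - 1 = 39
t = (x̄ - μ₀) / (s/√n) = (97.93 - 93) / (14.50/√40) = 2.150
p-value = 0.0378

Since p-value < α = 0.1, we reject H₀.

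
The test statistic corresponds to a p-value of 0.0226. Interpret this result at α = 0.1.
Since p = 0.0226 < α = 0.1, reject H₀.
There is sufficient evidence to reject the null hypothesis; the result is statistically significant at the 0.1 level.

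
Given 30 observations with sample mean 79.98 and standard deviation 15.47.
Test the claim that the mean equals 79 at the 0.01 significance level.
One-sample t-test:
H₀: μ = 79
H₁: μ ≠ 79
df = n - 1 = 29
t = (x̄ - μ₀) / (s/√n) = (79.98 - 79) / (15.47/√30) = 0.347
p-value = 0.7311

Since p-value > α = 0.01, we fail to reject H₀.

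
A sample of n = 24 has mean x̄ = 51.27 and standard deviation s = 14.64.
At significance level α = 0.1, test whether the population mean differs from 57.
One-sample t-test:
H₀: μ = 57
H₁: μ ≠ 57
df = n - 1 = 23
t = (x̄ - μ₀) / (s/√n) = (51.27 - 57) / (14.64/√24) = -1.917
p-value = 0.0677

Since p-value < α = 0.1, we reject H₀.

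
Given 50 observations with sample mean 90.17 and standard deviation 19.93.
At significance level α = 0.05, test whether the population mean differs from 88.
One-sample t-test:
H₀: μ = 88
H₁: μ ≠ 88
df = n - 1 = 49
t = (x̄ - μ₀) / (s/√n) = (90.17 - 88) / (19.93/√50) = 0.770
p-value = 0.4451

Since p-value > α = 0.05, we fail to reject H₀.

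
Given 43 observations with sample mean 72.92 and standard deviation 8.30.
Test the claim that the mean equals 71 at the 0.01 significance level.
One-sample t-test:
H₀: μ = 71
H₁: μ ≠ 71
df = n - 1 = 42
t = (x̄ - μ₀) / (s/√n) = (72.92 - 71) / (8.30/√43) = 1.517
p-value = 0.1368

Since p-value > α = 0.01, we fail to reject H₀.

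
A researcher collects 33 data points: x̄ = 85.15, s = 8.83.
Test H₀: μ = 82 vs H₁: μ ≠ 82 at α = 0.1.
One-sample t-test:
H₀: μ = 82
H₁: μ ≠ 82
df = n - 1 = 32
t = (x̄ - μ₀) / (s/√n) = (85.15 - 82) / (8.83/√33) = 2.049
p-value = 0.0487

Since p-value < α = 0.1, we reject H₀.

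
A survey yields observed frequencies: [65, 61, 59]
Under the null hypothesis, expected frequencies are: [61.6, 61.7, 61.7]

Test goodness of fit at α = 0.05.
Chi-square goodness of fit test:
H₀: observed counts match expected distribution
H₁: observed counts differ from expected distribution
df = k - 1 = 2
χ² = Σ(O - E)²/E
   = (65 - 61.6)²/61.6 + (61 - 61.7)²/61.7 + (59 - 61.7)²/61.7
   = 0.188 + 0.008 + 0.118
   = 0.31
p-value = 0.8548

Since p-value > α = 0.05, we fail to reject H₀.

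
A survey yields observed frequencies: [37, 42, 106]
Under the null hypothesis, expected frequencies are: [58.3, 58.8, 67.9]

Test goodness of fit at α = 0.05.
Chi-square goodness of fit test:
H₀: observed counts match expected distribution
H₁: observed counts differ from expected distribution
df = k - 1 = 2
χ² = Σ(O - E)²/E
   = (37 - 58.3)²/58.3 + (42 - 58.8)²/58.8 + (106 - 67.9)²/67.9
   = 7.782 + 4.800 + 21.379
   = 33.96
p-value < 0.0001

Since p-value < α = 0.05, we reject H₀.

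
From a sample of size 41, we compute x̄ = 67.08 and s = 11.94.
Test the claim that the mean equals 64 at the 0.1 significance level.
One-sample t-test:
H₀: μ = 64
H₁: μ ≠ 64
df = n - 1 = 40
t = (x̄ - μ₀) / (s/√n) = (67.08 - 64) / (11.94/√41) = 1.652
p-value = 0.1064

Since p-value > α = 0.1, we fail to reject H₀.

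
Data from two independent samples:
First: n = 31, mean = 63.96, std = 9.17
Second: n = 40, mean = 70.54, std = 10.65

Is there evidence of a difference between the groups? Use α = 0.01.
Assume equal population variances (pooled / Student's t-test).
Student's two-sample t-test (equal variances):
H₀: μ₁ = μ₂
H₁: μ₁ ≠ μ₂
df = n₁ + n₂ - 2 = 69
Pooled variance s_p² = [(n₁-1)s₁² + (n₂-1)s₂²] / (n₁ + n₂ - 2) = [(30)(9.17²) + (39)(10.65²)] / 69 = 100.6688
SE = √(s_p²(1/n₁ + 1/n₂)) = √(100.6688 × (1/31 + 1/40)) = 2.4009
t = (x̄₁ - x̄₂) / SE = (63.96 - 70.54) / 2.4009 = -6.58 / 2.4009 = -2.741
p-value = 0.0078

Since p-value < α = 0.01, we reject H₀.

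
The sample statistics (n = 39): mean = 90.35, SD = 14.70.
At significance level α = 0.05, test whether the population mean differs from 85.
One-sample t-test:
H₀: μ = 85
H₁: μ ≠ 85
df = n - 1 = 38
t = (x̄ - μ₀) / (s/√n) = (90.35 - 85) / (14.70/√39) = 2.273
p-value = 0.0288

Since p-value < α = 0.05, we reject H₀.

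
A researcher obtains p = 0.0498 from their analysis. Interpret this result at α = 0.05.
Since p = 0.0498 < α = 0.05, reject H₀.
There is sufficient evidence to reject the null hypothesis; the result is statistically significant at the 0.05 level.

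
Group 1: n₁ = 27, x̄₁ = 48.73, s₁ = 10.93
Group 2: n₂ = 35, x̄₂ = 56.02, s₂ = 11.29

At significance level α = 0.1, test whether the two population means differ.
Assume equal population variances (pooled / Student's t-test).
Student's two-sample t-test (equal variances):
H₀: μ₁ = μ₂
H₁: μ₁ ≠ μ₂
df = n₁ + n₂ - 2 = 60
Pooled variance s_p² = [(n₁-1)s₁² + (n₂-1)s₂²] / (n₁ + n₂ - 2) = [(26)(10.93²) + (34)(11.29²)] / 60 = 123.9978
SE = √(s_p²(1/n₁ + 1/n₂)) = √(123.9978 × (1/27 + 1/35)) = 2.8522
t = (x̄₁ - x̄₂) / SE = (48.73 - 56.02) / 2.8522 = -7.29 / 2.8522 = -2.556
p-value = 0.0131

Since p-value < α = 0.1, we reject H₀.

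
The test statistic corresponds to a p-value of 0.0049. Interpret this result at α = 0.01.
Since p = 0.0049 < α = 0.01, reject H₀.
There is sufficient evidence to reject the null hypothesis; the result is statistically significant at the 0.01 level.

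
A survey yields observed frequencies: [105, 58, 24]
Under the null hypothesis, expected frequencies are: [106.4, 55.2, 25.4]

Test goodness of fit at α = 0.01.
Chi-square goodness of fit test:
H₀: observed counts match expected distribution
H₁: observed counts differ from expected distribution
df = k - 1 = 2
χ² = Σ(O - E)²/E
   = (105 - 106.4)²/106.4 + (58 - 55.2)²/55.2 + (24 - 25.4)²/25.4
   = 0.018 + 0.142 + 0.077
   = 0.24
p-value = 0.8880

Since p-value > α = 0.01, we fail to reject H₀.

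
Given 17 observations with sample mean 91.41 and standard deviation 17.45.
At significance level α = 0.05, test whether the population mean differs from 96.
One-sample t-test:
H₀: μ = 96
H₁: μ ≠ 96
df = n - 1 = 16
t = (x̄ - μ₀) / (s/√n) = (91.41 - 96) / (17.45/√17) = -1.085
p-value = 0.2942

Since p-value > α = 0.05, we fail to reject H₀.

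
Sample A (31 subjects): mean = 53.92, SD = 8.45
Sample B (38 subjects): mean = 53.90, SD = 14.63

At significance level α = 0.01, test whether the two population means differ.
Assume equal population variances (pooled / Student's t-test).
Student's two-sample t-test (equal variances):
H₀: μ₁ = μ₂
H₁: μ₁ ≠ μ₂
df = n₁ + n₂ - 2 = 67
Pooled variance s_p² = [(n₁-1)s₁² + (n₂-1)s₂²] / (n₁ + n₂ - 2) = [(30)(8.45²) + (37)(14.63²)] / 67 = 150.1708
SE = √(s_p²(1/n₁ + 1/n₂)) = √(150.1708 × (1/31 + 1/38)) = 2.9658
t = (x̄₁ - x̄₂) / SE = (53.92 - 53.90) / 2.9658 = 0.02 / 2.9658 = 0.007
p-value = 0.9946

Since p-value > α = 0.01, we fail to reject H₀.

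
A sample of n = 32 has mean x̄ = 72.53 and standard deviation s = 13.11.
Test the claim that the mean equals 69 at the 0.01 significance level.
One-sample t-test:
H₀: μ = 69
H₁: μ ≠ 69
df = n - 1 = 31
t = (x̄ - μ₀) / (s/√n) = (72.53 - 69) / (13.11/√32) = 1.523
p-value = 0.1379

Since p-value > α = 0.01, we fail to reject H₀.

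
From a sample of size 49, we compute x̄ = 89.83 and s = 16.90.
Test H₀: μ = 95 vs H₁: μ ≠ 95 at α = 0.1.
One-sample t-test:
H₀: μ = 95
H₁: μ ≠ 95
df = n - 1 = 48
t = (x̄ - μ₀) / (s/√n) = (89.83 - 95) / (16.90/√49) = -2.141
p-value = 0.0373

Since p-value < α = 0.1, we reject H₀.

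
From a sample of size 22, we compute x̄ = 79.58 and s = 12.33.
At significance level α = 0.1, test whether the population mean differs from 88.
One-sample t-test:
H₀: μ = 88
H₁: μ ≠ 88
df = n - 1 = 21
t = (x̄ - μ₀) / (s/√n) = (79.58 - 88) / (12.33/√22) = -3.203
p-value = 0.0043

Since p-value < α = 0.1, we reject H₀.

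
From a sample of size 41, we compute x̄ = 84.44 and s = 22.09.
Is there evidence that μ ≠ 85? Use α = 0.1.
One-sample t-test:
H₀: μ = 85
H₁: μ ≠ 85
df = n - 1 = 40
t = (x̄ - μ₀) / (s/√n) = (84.44 - 85) / (22.09/√41) = -0.162
p-value = 0.8719

Since p-value > α = 0.1, we fail to reject H₀.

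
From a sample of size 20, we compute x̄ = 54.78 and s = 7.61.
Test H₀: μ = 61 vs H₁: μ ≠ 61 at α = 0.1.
One-sample t-test:
H₀: μ = 61
H₁: μ ≠ 61
df = n - 1 = 19
t = (x̄ - μ₀) / (s/√n) = (54.78 - 61) / (7.61/√20) = -3.655
p-value = 0.0017

Since p-value < α = 0.1, we reject H₀.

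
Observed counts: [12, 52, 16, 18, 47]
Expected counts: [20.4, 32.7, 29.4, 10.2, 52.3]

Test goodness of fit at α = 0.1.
Chi-square goodness of fit test:
H₀: observed counts match expected distribution
H₁: observed counts differ from expected distribution
df = k - 1 = 4
χ² = Σ(O - E)²/E
   = (12 - 20.4)²/20.4 + (52 - 32.7)²/32.7 + (16 - 29.4)²/29.4 + (18 - 10.2)²/10.2 + (47 - 52.3)²/52.3
   = 3.459 + 11.391 + 6.107 + 5.965 + 0.537
   = 27.46
p-value < 0.0001

Since p-value < α = 0.1, we reject H₀.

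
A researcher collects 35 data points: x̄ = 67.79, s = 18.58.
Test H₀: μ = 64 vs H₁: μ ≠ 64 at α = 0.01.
One-sample t-test:
H₀: μ = 64
H₁: μ ≠ 64
df = n - 1 = 34
t = (x̄ - μ₀) / (s/√n) = (67.79 - 64) / (18.58/√35) = 1.207
p-value = 0.2358

Since p-value > α = 0.01, we fail to reject H₀.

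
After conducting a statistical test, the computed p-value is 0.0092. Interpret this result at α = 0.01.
Since p = 0.0092 < α = 0.01, reject H₀.
There is sufficient evidence to reject the null hypothesis; the result is statistically significant at the 0.01 level.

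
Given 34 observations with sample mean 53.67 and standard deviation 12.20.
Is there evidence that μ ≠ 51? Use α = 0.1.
One-sample t-test:
H₀: μ = 51
H₁: μ ≠ 51
df = n - 1 = 33
t = (x̄ - μ₀) / (s/√n) = (53.67 - 51) / (12.20/√34) = 1.276
p-value = 0.2108

Since p-value > α = 0.1, we fail to reject H₀.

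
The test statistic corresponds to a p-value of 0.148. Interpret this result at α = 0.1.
Since p = 0.148 > α = 0.1, fail to reject H₀.
There is insufficient evidence to reject the null hypothesis; the result is not statistically significant at the 0.1 level.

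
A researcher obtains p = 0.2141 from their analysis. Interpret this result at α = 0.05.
Since p = 0.2141 > α = 0.05, fail to reject H₀.
There is insufficient evidence to reject the null hypothesis; the result is not statistically significant at the 0.05 level.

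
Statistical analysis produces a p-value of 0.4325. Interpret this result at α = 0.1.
Since p = 0.4325 > α = 0.1, fail to reject H₀.
There is insufficient evidence to reject the null hypothesis; the result is not statistically significant at the 0.1 level.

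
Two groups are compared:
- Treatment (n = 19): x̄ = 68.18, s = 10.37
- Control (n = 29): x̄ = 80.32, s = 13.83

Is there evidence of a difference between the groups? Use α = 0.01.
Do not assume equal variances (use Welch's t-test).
Welch's two-sample t-test:
H₀: μ₁ = μ₂
H₁: μ₁ ≠ μ₂
s₁²/n₁ = 10.37²/19 = 5.6598,  s₂²/n₂ = 13.83²/29 = 6.5955
SE = √(s₁²/n₁ + s₂²/n₂) = √(5.6598 + 6.5955) = 3.5008
df (Welch-Satterthwaite) = (s₁²/n₁ + s₂²/n₂)² / [(s₁²/n₁)²/(n₁-1) + (s₂²/n₂)²/(n₂-1)] ≈ 45.06
t = (x̄₁ - x̄₂) / SE = (68.18 - 80.32) / 3.5008 = -12.14 / 3.5008 = -3.468
p-value = 0.0012

Since p-value < α = 0.01, we reject H₀.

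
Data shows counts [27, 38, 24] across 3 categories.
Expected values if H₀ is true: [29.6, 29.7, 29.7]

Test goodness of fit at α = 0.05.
Chi-square goodness of fit test:
H₀: observed counts match expected distribution
H₁: observed counts differ from expected distribution
df = k - 1 = 2
χ² = Σ(O - E)²/E
   = (27 - 29.6)²/29.6 + (38 - 29.7)²/29.7 + (24 - 29.7)²/29.7
   = 0.228 + 2.320 + 1.094
   = 3.64
p-value = 0.1619

Since p-value > α = 0.05, we fail to reject H₀.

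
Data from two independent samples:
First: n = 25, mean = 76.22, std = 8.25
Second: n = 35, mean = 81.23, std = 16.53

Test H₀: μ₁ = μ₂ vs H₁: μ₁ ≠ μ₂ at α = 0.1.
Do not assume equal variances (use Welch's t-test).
Welch's two-sample t-test:
H₀: μ₁ = μ₂
H₁: μ₁ ≠ μ₂
s₁²/n₁ = 8.25²/25 = 2.7225,  s₂²/n₂ = 16.53²/35 = 7.8069
SE = √(s₁²/n₁ + s₂²/n₂) = √(2.7225 + 7.8069) = 3.2449
df (Welch-Satterthwaite) = (s₁²/n₁ + s₂²/n₂)² / [(s₁²/n₁)²/(n₁-1) + (s₂²/n₂)²/(n₂-1)] ≈ 52.76
t = (x̄₁ - x̄₂) / SE = (76.22 - 81.23) / 3.2449 = -5.01 / 3.2449 = -1.544
p-value = 0.1286

Since p-value > α = 0.1, we fail to reject H₀.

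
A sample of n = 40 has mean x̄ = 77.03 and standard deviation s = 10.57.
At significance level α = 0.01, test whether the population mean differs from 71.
One-sample t-test:
H₀: μ = 71
H₁: μ ≠ 71
df = n - 1 = 39
t = (x̄ - μ₀) / (s/√n) = (77.03 - 71) / (10.57/√40) = 3.608
p-value = 0.0009

Since p-value < α = 0.01, we reject H₀.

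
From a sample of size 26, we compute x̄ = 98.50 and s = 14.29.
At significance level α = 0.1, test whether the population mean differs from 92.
One-sample t-test:
H₀: μ = 92
H₁: μ ≠ 92
df = n - 1 = 25
t = (x̄ - μ₀) / (s/√n) = (98.50 - 92) / (14.29/√26) = 2.319
p-value = 0.0288

Since p-value < α = 0.1, we reject H₀.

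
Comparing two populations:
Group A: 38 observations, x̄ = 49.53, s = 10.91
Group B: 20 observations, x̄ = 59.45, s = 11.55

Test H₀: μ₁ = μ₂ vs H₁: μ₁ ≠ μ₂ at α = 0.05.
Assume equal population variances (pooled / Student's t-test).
Student's two-sample t-test (equal variances):
H₀: μ₁ = μ₂
H₁: μ₁ ≠ μ₂
df = n₁ + n₂ - 2 = 56
Pooled variance s_p² = [(n₁-1)s₁² + (n₂-1)s₂²] / (n₁ + n₂ - 2) = [(37)(10.91²) + (19)(11.55²)] / 56 = 123.9051
SE = √(s_p²(1/n₁ + 1/n₂)) = √(123.9051 × (1/38 + 1/20)) = 3.0750
t = (x̄₁ - x̄₂) / SE = (49.53 - 59.45) / 3.0750 = -9.92 / 3.0750 = -3.226
p-value = 0.0021

Since p-value < α = 0.05, we reject H₀.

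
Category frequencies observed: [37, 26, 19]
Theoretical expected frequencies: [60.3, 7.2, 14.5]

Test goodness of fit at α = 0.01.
Chi-square goodness of fit test:
H₀: observed counts match expected distribution
H₁: observed counts differ from expected distribution
df = k - 1 = 2
χ² = Σ(O - E)²/E
   = (37 - 60.3)²/60.3 + (26 - 7.2)²/7.2 + (19 - 14.5)²/14.5
   = 9.003 + 49.089 + 1.397
   = 59.49
p-value < 0.0001

Since p-value < α = 0.01, we reject H₀.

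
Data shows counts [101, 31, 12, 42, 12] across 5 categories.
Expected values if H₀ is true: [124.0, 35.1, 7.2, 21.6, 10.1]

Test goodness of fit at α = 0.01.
Chi-square goodness of fit test:
H₀: observed counts match expected distribution
H₁: observed counts differ from expected distribution
df = k - 1 = 4
χ² = Σ(O - E)²/E
   = (101 - 124.0)²/124.0 + (31 - 35.1)²/35.1 + (12 - 7.2)²/7.2 + (42 - 21.6)²/21.6 + (12 - 10.1)²/10.1
   = 4.266 + 0.479 + 3.200 + 19.267 + 0.357
   = 27.57
p-value < 0.0001

Since p-value < α = 0.01, we reject H₀.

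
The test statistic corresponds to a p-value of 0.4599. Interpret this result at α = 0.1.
Since p = 0.4599 > α = 0.1, fail to reject H₀.
There is insufficient evidence to reject the null hypothesis; the result is not statistically significant at the 0.1 level.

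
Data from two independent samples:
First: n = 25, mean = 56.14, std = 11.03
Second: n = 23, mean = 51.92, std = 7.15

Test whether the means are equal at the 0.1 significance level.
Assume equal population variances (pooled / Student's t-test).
Student's two-sample t-test (equal variances):
H₀: μ₁ = μ₂
H₁: μ₁ ≠ μ₂
df = n₁ + n₂ - 2 = 46
Pooled variance s_p² = [(n₁-1)s₁² + (n₂-1)s₂²] / (n₁ + n₂ - 2) = [(24)(11.03²) + (22)(7.15²)] / 46 = 87.9251
SE = √(s_p²(1/n₁ + 1/n₂)) = √(87.9251 × (1/25 + 1/23)) = 2.7092
t = (x̄₁ - x̄₂) / SE = (56.14 - 51.92) / 2.7092 = 4.22 / 2.7092 = 1.558
p-value = 0.1262

Since p-value > α = 0.1, we fail to reject H₀.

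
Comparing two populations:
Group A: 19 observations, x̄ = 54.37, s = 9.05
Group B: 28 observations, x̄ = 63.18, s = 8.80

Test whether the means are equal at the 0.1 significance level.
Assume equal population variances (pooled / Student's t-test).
Student's two-sample t-test (equal variances):
H₀: μ₁ = μ₂
H₁: μ₁ ≠ μ₂
df = n₁ + n₂ - 2 = 45
Pooled variance s_p² = [(n₁-1)s₁² + (n₂-1)s₂²] / (n₁ + n₂ - 2) = [(18)(9.05²) + (27)(8.80²)] / 45 = 79.2250
SE = √(s_p²(1/n₁ + 1/n₂)) = √(79.2250 × (1/19 + 1/28)) = 2.6456
t = (x̄₁ - x̄₂) / SE = (54.37 - 63.18) / 2.6456 = -8.81 / 2.6456 = -3.330
p-value = 0.0017

Since p-value < α = 0.1, we reject H₀.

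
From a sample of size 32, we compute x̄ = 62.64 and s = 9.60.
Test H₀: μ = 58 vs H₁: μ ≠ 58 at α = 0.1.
One-sample t-test:
H₀: μ = 58
H₁: μ ≠ 58
df = n - 1 = 31
t = (x̄ - μ₀) / (s/√n) = (62.64 - 58) / (9.60/√32) = 2.734
p-value = 0.0102

Since p-value < α = 0.1, we reject H₀.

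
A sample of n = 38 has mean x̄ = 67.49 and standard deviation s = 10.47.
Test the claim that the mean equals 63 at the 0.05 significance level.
One-sample t-test:
H₀: μ = 63
H₁: μ ≠ 63
df = n - 1 = 37
t = (x̄ - μ₀) / (s/√n) = (67.49 - 63) / (10.47/√38) = 2.644
p-value = 0.0120

Since p-value < α = 0.05, we reject H₀.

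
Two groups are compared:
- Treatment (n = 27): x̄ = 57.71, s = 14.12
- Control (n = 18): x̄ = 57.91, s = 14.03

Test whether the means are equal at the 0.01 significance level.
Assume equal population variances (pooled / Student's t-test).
Student's two-sample t-test (equal variances):
H₀: μ₁ = μ₂
H₁: μ₁ ≠ μ₂
df = n₁ + n₂ - 2 = 43
Pooled variance s_p² = [(n₁-1)s₁² + (n₂-1)s₂²] / (n₁ + n₂ - 2) = [(26)(14.12²) + (17)(14.03²)] / 43 = 198.3728
SE = √(s_p²(1/n₁ + 1/n₂)) = √(198.3728 × (1/27 + 1/18)) = 4.2858
t = (x̄₁ - x̄₂) / SE = (57.71 - 57.91) / 4.2858 = -0.20 / 4.2858 = -0.047
p-value = 0.9630

Since p-value > α = 0.01, we fail to reject H₀.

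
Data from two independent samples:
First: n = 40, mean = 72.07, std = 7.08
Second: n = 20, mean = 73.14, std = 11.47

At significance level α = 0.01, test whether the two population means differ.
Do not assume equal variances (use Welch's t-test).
Welch's two-sample t-test:
H₀: μ₁ = μ₂
H₁: μ₁ ≠ μ₂
s₁²/n₁ = 7.08²/40 = 1.2532,  s₂²/n₂ = 11.47²/20 = 6.5780
SE = √(s₁²/n₁ + s₂²/n₂) = √(1.2532 + 6.5780) = 2.7984
df (Welch-Satterthwaite) = (s₁²/n₁ + s₂²/n₂)² / [(s₁²/n₁)²/(n₁-1) + (s₂²/n₂)²/(n₂-1)] ≈ 26.46
t = (x̄₁ - x̄₂) / SE = (72.07 - 73.14) / 2.7984 = -1.07 / 2.7984 = -0.382
p-value = 0.7053

Since p-value > α = 0.01, we fail to reject H₀.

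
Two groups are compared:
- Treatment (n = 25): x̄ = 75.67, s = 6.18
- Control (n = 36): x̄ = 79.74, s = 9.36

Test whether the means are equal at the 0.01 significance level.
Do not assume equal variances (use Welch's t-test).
Welch's two-sample t-test:
H₀: μ₁ = μ₂
H₁: μ₁ ≠ μ₂
s₁²/n₁ = 6.18²/25 = 1.5277,  s₂²/n₂ = 9.36²/36 = 2.4336
SE = √(s₁²/n₁ + s₂²/n₂) = √(1.5277 + 2.4336) = 1.9903
df (Welch-Satterthwaite) = (s₁²/n₁ + s₂²/n₂)² / [(s₁²/n₁)²/(n₁-1) + (s₂²/n₂)²/(n₂-1)] ≈ 58.89
t = (x̄₁ - x̄₂) / SE = (75.67 - 79.74) / 1.9903 = -4.07 / 1.9903 = -2.045
p-value = 0.0453

Since p-value > α = 0.01, we fail to reject H₀.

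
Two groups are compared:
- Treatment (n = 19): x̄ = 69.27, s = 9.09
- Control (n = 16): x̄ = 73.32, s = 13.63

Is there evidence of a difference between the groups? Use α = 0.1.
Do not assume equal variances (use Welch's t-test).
Welch's two-sample t-test:
H₀: μ₁ = μ₂
H₁: μ₁ ≠ μ₂
s₁²/n₁ = 9.09²/19 = 4.3488,  s₂²/n₂ = 13.63²/16 = 11.6111
SE = √(s₁²/n₁ + s₂²/n₂) = √(4.3488 + 11.6111) = 3.9950
df (Welch-Satterthwaite) = (s₁²/n₁ + s₂²/n₂)² / [(s₁²/n₁)²/(n₁-1) + (s₂²/n₂)²/(n₂-1)] ≈ 25.37
t = (x̄₁ - x̄₂) / SE = (69.27 - 73.32) / 3.9950 = -4.05 / 3.9950 = -1.014
p-value = 0.3203

Since p-value > α = 0.1, we fail to reject H₀.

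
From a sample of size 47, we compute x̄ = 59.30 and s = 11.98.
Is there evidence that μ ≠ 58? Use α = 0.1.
One-sample t-test:
H₀: μ = 58
H₁: μ ≠ 58
df = n - 1 = 46
t = (x̄ - μ₀) / (s/√n) = (59.30 - 58) / (11.98/√47) = 0.744
p-value = 0.4607

Since p-value > α = 0.1, we fail to reject H₀.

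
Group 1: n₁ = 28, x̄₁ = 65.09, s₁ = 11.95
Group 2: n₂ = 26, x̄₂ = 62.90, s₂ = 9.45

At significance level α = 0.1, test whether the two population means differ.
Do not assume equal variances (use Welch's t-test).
Welch's two-sample t-test:
H₀: μ₁ = μ₂
H₁: μ₁ ≠ μ₂
s₁²/n₁ = 11.95²/28 = 5.1001,  s₂²/n₂ = 9.45²/26 = 3.4347
SE = √(s₁²/n₁ + s₂²/n₂) = √(5.1001 + 3.4347) = 2.9214
df (Welch-Satterthwaite) = (s₁²/n₁ + s₂²/n₂)² / [(s₁²/n₁)²/(n₁-1) + (s₂²/n₂)²/(n₂-1)] ≈ 50.75
t = (x̄₁ - x̄₂) / SE = (65.09 - 62.90) / 2.9214 = 2.19 / 2.9214 = 0.750
p-value = 0.4569

Since p-value > α = 0.1, we fail to reject H₀.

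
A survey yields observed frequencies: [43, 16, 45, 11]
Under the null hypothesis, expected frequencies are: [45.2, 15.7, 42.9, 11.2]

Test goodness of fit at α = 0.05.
Chi-square goodness of fit test:
H₀: observed counts match expected distribution
H₁: observed counts differ from expected distribution
df = k - 1 = 3
χ² = Σ(O - E)²/E
   = (43 - 45.2)²/45.2 + (16 - 15.7)²/15.7 + (45 - 42.9)²/42.9 + (11 - 11.2)²/11.2
   = 0.107 + 0.006 + 0.103 + 0.004
   = 0.22
p-value = 0.9744

Since p-value > α = 0.05, we fail to reject H₀.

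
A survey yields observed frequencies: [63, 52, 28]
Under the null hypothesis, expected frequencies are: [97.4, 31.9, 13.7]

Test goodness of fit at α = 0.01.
Chi-square goodness of fit test:
H₀: observed counts match expected distribution
H₁: observed counts differ from expected distribution
df = k - 1 = 2
χ² = Σ(O - E)²/E
   = (63 - 97.4)²/97.4 + (52 - 31.9)²/31.9 + (28 - 13.7)²/13.7
   = 12.149 + 12.665 + 14.926
   = 39.74
p-value < 0.0001

Since p-value < α = 0.01, we reject H₀.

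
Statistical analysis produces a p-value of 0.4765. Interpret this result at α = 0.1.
Since p = 0.4765 > α = 0.1, fail to reject H₀.
There is insufficient evidence to reject the null hypothesis; the result is not statistically significant at the 0.1 level.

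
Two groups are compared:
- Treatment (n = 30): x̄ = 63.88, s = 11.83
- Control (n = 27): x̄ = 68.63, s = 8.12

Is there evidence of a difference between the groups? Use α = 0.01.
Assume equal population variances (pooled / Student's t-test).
Student's two-sample t-test (equal variances):
H₀: μ₁ = μ₂
H₁: μ₁ ≠ μ₂
df = n₁ + n₂ - 2 = 55
Pooled variance s_p² = [(n₁-1)s₁² + (n₂-1)s₂²] / (n₁ + n₂ - 2) = [(29)(11.83²) + (26)(8.12²)] / 55 = 104.9602
SE = √(s_p²(1/n₁ + 1/n₂)) = √(104.9602 × (1/30 + 1/27)) = 2.7177
t = (x̄₁ - x̄₂) / SE = (63.88 - 68.63) / 2.7177 = -4.75 / 2.7177 = -1.748
p-value = 0.0861

Since p-value > α = 0.01, we fail to reject H₀.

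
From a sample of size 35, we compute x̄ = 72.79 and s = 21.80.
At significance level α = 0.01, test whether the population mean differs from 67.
One-sample t-test:
H₀: μ = 67
H₁: μ ≠ 67
df = n - 1 = 34
t = (x̄ - μ₀) / (s/√n) = (72.79 - 67) / (21.80/√35) = 1.571
p-value = 0.1254

Since p-value > α = 0.01, we fail to reject H₀.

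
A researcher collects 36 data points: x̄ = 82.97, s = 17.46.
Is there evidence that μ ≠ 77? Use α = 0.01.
One-sample t-test:
H₀: μ = 77
H₁: μ ≠ 77
df = n - 1 = 35
t = (x̄ - μ₀) / (s/√n) = (82.97 - 77) / (17.46/√36) = 2.052
p-value = 0.0478

Since p-value > α = 0.01, we fail to reject H₀.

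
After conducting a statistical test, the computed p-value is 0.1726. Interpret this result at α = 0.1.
Since p = 0.1726 > α = 0.1, fail to reject H₀.
There is insufficient evidence to reject the null hypothesis; the result is not statistically significant at the 0.1 level.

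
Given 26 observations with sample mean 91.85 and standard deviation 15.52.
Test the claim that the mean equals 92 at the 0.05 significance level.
One-sample t-test:
H₀: μ = 92
H₁: μ ≠ 92
df = n - 1 = 25
t = (x̄ - μ₀) / (s/√n) = (91.85 - 92) / (15.52/√26) = -0.049
p-value = 0.9611

Since p-value > α = 0.05, we fail to reject H₀.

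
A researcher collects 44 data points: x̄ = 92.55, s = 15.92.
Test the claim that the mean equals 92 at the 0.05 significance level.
One-sample t-test:
H₀: μ = 92
H₁: μ ≠ 92
df = n - 1 = 43
t = (x̄ - μ₀) / (s/√n) = (92.55 - 92) / (15.92/√44) = 0.229
p-value = 0.8198

Since p-value > α = 0.05, we fail to reject H₀.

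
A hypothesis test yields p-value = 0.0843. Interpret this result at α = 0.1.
Since p = 0.0843 < α = 0.1, reject H₀.
There is sufficient evidence to reject the null hypothesis; the result is statistically significant at the 0.1 level.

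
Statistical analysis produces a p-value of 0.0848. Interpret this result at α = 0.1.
Since p = 0.0848 < α = 0.1, reject H₀.
There is sufficient evidence to reject the null hypothesis; the result is statistically significant at the 0.1 level.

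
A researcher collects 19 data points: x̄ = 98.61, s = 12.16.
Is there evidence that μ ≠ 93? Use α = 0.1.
One-sample t-test:
H₀: μ = 93
H₁: μ ≠ 93
df = n - 1 = 18
t = (x̄ - μ₀) / (s/√n) = (98.61 - 93) / (12.16/√19) = 2.011
p-value = 0.0596

Since p-value < α = 0.1, we reject H₀.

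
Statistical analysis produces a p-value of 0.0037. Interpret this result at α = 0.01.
Since p = 0.0037 < α = 0.01, reject H₀.
There is sufficient evidence to reject the null hypothesis; the result is statistically significant at the 0.01 level.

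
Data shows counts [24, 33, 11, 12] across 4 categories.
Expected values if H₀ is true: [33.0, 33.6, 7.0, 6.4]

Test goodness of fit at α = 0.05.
Chi-square goodness of fit test:
H₀: observed counts match expected distribution
H₁: observed counts differ from expected distribution
df = k - 1 = 3
χ² = Σ(O - E)²/E
   = (24 - 33.0)²/33.0 + (33 - 33.6)²/33.6 + (11 - 7.0)²/7.0 + (12 - 6.4)²/6.4
   = 2.455 + 0.011 + 2.286 + 4.900
   = 9.65
p-value = 0.0218

Since p-value < α = 0.05, we reject H₀.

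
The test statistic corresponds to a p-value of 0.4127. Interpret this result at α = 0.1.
Since p = 0.4127 > α = 0.1, fail to reject H₀.
There is insufficient evidence to reject the null hypothesis; the result is not statistically significant at the 0.1 level.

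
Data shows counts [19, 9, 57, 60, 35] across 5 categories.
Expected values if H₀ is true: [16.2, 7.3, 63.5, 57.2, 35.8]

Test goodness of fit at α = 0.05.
Chi-square goodness of fit test:
H₀: observed counts match expected distribution
H₁: observed counts differ from expected distribution
df = k - 1 = 4
χ² = Σ(O - E)²/E
   = (19 - 16.2)²/16.2 + (9 - 7.3)²/7.3 + (57 - 63.5)²/63.5 + (60 - 57.2)²/57.2 + (35 - 35.8)²/35.8
   = 0.484 + 0.396 + 0.665 + 0.137 + 0.018
   = 1.70
p-value = 0.7907

Since p-value > α = 0.05, we fail to reject H₀.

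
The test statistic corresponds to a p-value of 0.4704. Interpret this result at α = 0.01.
Since p = 0.4704 > α = 0.01, fail to reject H₀.
There is insufficient evidence to reject the null hypothesis; the result is not statistically significant at the 0.01 level.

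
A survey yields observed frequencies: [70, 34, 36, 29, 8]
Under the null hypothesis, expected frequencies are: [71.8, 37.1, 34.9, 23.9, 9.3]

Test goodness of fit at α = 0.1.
Chi-square goodness of fit test:
H₀: observed counts match expected distribution
H₁: observed counts differ from expected distribution
df = k - 1 = 4
χ² = Σ(O - E)²/E
   = (70 - 71.8)²/71.8 + (34 - 37.1)²/37.1 + (36 - 34.9)²/34.9 + (29 - 23.9)²/23.9 + (8 - 9.3)²/9.3
   = 0.045 + 0.259 + 0.035 + 1.088 + 0.182
   = 1.61
p-value = 0.8072

Since p-value > α = 0.1, we fail to reject H₀.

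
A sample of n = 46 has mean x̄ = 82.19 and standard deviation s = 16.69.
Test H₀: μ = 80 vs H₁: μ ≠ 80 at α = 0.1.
One-sample t-test:
H₀: μ = 80
H₁: μ ≠ 80
df = n - 1 = 45
t = (x̄ - μ₀) / (s/√n) = (82.19 - 80) / (16.69/√46) = 0.890
p-value = 0.3782

Since p-value > α = 0.1, we fail to reject H₀.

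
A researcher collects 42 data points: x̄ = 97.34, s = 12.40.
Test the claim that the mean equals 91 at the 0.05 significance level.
One-sample t-test:
H₀: μ = 91
H₁: μ ≠ 91
df = n - 1 = 41
t = (x̄ - μ₀) / (s/√n) = (97.34 - 91) / (12.40/√42) = 3.314
p-value = 0.0019

Since p-value < α = 0.05, we reject H₀.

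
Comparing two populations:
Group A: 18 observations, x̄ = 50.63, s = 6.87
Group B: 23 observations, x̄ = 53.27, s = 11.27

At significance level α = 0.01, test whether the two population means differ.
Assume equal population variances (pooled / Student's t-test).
Student's two-sample t-test (equal variances):
H₀: μ₁ = μ₂
H₁: μ₁ ≠ μ₂
df = n₁ + n₂ - 2 = 39
Pooled variance s_p² = [(n₁-1)s₁² + (n₂-1)s₂²] / (n₁ + n₂ - 2) = [(17)(6.87²) + (22)(11.27²)] / 39 = 92.2213
SE = √(s_p²(1/n₁ + 1/n₂)) = √(92.2213 × (1/18 + 1/23)) = 3.0221
t = (x̄₁ - x̄₂) / SE = (50.63 - 53.27) / 3.0221 = -2.64 / 3.0221 = -0.874
p-value = 0.3877

Since p-value > α = 0.01, we fail to reject H₀.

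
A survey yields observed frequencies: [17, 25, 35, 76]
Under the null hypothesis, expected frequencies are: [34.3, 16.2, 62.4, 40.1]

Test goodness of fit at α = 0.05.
Chi-square goodness of fit test:
H₀: observed counts match expected distribution
H₁: observed counts differ from expected distribution
df = k - 1 = 3
χ² = Σ(O - E)²/E
   = (17 - 34.3)²/34.3 + (25 - 16.2)²/16.2 + (35 - 62.4)²/62.4 + (76 - 40.1)²/40.1
   = 8.726 + 4.780 + 12.031 + 32.140
   = 57.68
p-value < 0.0001

Since p-value < α = 0.05, we reject H₀.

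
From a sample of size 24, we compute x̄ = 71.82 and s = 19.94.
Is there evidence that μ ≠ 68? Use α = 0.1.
One-sample t-test:
H₀: μ = 68
H₁: μ ≠ 68
df = n - 1 = 23
t = (x̄ - μ₀) / (s/√n) = (71.82 - 68) / (19.94/√24) = 0.939
p-value = 0.3577

Since p-value > α = 0.1, we fail to reject H₀.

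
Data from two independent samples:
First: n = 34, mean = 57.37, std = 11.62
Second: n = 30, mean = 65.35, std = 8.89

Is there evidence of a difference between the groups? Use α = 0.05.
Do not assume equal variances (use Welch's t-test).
Welch's two-sample t-test:
H₀: μ₁ = μ₂
H₁: μ₁ ≠ μ₂
s₁²/n₁ = 11.62²/34 = 3.9713,  s₂²/n₂ = 8.89²/30 = 2.6344
SE = √(s₁²/n₁ + s₂²/n₂) = √(3.9713 + 2.6344) = 2.5702
df (Welch-Satterthwaite) = (s₁²/n₁ + s₂²/n₂)² / [(s₁²/n₁)²/(n₁-1) + (s₂²/n₂)²/(n₂-1)] ≈ 60.84
t = (x̄₁ - x̄₂) / SE = (57.37 - 65.35) / 2.5702 = -7.98 / 2.5702 = -3.105
p-value = 0.0029

Since p-value < α = 0.05, we reject H₀.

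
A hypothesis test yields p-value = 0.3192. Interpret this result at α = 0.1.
Since p = 0.3192 > α = 0.1, fail to reject H₀.
There is insufficient evidence to reject the null hypothesis; the result is not statistically significant at the 0.1 level.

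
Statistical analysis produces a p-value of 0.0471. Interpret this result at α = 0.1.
Since p = 0.0471 < α = 0.1, reject H₀.
There is sufficient evidence to reject the null hypothesis; the result is statistically significant at the 0.1 level.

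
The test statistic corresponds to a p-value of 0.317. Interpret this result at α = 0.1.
Since p = 0.317 > α = 0.1, fail to reject H₀.
There is insufficient evidence to reject the null hypothesis; the result is not statistically significant at the 0.1 level.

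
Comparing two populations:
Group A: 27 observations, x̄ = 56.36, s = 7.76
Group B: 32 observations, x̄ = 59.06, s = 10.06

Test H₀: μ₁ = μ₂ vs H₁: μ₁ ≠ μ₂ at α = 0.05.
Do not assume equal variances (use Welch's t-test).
Welch's two-sample t-test:
H₀: μ₁ = μ₂
H₁: μ₁ ≠ μ₂
s₁²/n₁ = 7.76²/27 = 2.2303,  s₂²/n₂ = 10.06²/32 = 3.1626
SE = √(s₁²/n₁ + s₂²/n₂) = √(2.2303 + 3.1626) = 2.3223
df (Welch-Satterthwaite) = (s₁²/n₁ + s₂²/n₂)² / [(s₁²/n₁)²/(n₁-1) + (s₂²/n₂)²/(n₂-1)] ≈ 56.59
t = (x̄₁ - x̄₂) / SE = (56.36 - 59.06) / 2.3223 = -2.70 / 2.3223 = -1.163
p-value = 0.2498

Since p-value > α = 0.05, we fail to reject H₀.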